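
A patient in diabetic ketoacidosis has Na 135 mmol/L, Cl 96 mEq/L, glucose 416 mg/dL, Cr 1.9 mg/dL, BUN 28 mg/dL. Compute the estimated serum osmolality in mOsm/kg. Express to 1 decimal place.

303.1 mOsm/kg

Calculated osmolality = 2·Na + glucose/18 + BUN/2.8
= 2·135 + 416/18 + 28/2.8
= 270 + 23.11 + 10
= 303.11 mOsm/kg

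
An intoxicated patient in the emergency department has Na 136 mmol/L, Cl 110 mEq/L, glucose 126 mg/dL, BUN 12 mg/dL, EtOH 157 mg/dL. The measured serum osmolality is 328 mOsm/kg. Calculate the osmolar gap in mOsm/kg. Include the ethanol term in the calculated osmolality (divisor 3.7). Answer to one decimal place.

Calculated osmolality = 2·Na + glucose/18 + BUN/2.8 + ethanol/3.7
= 2·136 + 126/18 + 12/2.8 + 157/3.7
= 272 + 7 + 4.29 + 42.43
= 325.72 mOsm/kg ≈ 325.7 mOsm/kg
Osmolar gap = measured − calculated = 328 − 325.7 = 2.3 mOsm/kg

2.3 mOsm/kg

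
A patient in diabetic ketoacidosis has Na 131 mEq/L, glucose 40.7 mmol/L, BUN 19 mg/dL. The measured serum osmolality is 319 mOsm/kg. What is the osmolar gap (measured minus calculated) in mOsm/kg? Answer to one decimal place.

Calculated osmolality = 2·Na + glucose + BUN/2.8
= 2·131 + 40.7 + 19/2.8
= 262 + 40.70 + 6.79
= 309.49 mOsm/kg ≈ 309.5 mOsm/kg
Osmolar gap = measured − calculated = 319 − 309.5 = 9.5 mOsm/kg

9.5 mOsm/kg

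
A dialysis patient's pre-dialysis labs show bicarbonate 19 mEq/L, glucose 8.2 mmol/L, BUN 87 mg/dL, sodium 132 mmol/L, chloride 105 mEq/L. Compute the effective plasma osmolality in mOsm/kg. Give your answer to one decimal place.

272.2 mOsm/kg

Effective osmolality excludes urea (freely permeant across cell membranes):
2·Na + glucose
= 2·132 + 8.2
= 264 + 8.2
= 272.2 mOsm/kg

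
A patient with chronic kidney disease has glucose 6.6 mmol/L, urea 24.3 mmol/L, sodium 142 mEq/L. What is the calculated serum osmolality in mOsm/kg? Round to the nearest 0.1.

Calculated osmolality = 2·Na + glucose + urea
= 2·142 + 6.6 + 24.3
= 284 + 6.60 + 24.30
= 314.9 mOsm/kg

314.9 mOsm/kg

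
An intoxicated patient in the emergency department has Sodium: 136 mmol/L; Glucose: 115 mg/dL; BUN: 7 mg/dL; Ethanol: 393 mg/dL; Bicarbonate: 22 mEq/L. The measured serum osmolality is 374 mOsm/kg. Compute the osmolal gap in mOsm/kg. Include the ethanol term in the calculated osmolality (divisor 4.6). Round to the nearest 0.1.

7.7 mOsm/kg

Calculated osmolality = 2·Na + glucose/18 + BUN/2.8 + ethanol/4.6
= 2·136 + 115/18 + 7/2.8 + 393/4.6
= 272 + 6.39 + 2.50 + 85.43
= 366.32 mOsm/kg ≈ 366.3 mOsm/kg
Osmolar gap = measured − calculated = 374 − 366.3 = 7.7 mOsm/kg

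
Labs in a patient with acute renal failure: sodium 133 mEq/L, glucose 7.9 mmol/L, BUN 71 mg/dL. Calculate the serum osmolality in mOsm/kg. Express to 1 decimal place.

299.3 mOsm/kg

Calculated osmolality = 2·Na + glucose + BUN/2.8
= 2·133 + 7.9 + 71/2.8
= 266 + 7.90 + 25.36
= 299.26 mOsm/kg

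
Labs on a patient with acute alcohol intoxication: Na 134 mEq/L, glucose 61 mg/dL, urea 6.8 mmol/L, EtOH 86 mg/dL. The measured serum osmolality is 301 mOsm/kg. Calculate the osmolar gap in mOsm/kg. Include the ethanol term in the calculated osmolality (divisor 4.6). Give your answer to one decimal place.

4.1 mOsm/kg

Calculated osmolality = 2·Na + glucose/18 + urea + ethanol/4.6
= 2·134 + 61/18 + 6.8 + 86/4.6
= 268 + 3.39 + 6.80 + 18.70
= 296.89 mOsm/kg ≈ 296.9 mOsm/kg
Osmolar gap = measured − calculated = 301 − 296.9 = 4.1 mOsm/kg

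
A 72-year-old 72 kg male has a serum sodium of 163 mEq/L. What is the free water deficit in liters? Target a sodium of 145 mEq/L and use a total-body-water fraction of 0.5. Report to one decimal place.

4.5 L

TBW = 0.5 · 72 = 36 L
Free water deficit = TBW · (Na/145 − 1)
= 36 · (163/145 − 1)
= 36 · 0.1241
= 4.47 L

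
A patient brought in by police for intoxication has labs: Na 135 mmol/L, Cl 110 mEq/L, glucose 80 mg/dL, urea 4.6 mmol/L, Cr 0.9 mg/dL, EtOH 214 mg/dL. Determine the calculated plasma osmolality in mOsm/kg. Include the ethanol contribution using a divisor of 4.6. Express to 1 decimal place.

325.6 mOsm/kg

Calculated osmolality = 2·Na + glucose/18 + urea + ethanol/4.6
= 2·135 + 80/18 + 4.6 + 214/4.6
= 270 + 4.44 + 4.60 + 46.52
= 325.56 mOsm/kg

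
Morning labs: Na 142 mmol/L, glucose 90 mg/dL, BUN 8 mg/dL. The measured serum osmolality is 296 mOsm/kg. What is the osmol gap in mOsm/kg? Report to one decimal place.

Calculated osmolality = 2·Na + glucose/18 + BUN/2.8
= 2·142 + 90/18 + 8/2.8
= 284 + 5 + 2.86
= 291.86 mOsm/kg ≈ 291.9 mOsm/kg
Osmolar gap = measured − calculated = 296 − 291.9 = 4.1 mOsm/kg

4.1 mOsm/kg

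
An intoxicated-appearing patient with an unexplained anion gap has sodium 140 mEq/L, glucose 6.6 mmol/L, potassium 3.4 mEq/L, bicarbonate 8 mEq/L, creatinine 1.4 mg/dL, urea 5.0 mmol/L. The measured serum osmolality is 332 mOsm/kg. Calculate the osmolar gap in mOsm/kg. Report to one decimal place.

40.4 mOsm/kg

Calculated osmolality = 2·Na + glucose + urea
= 2·140 + 6.6 + 5
= 280 + 6.60 + 5
= 291.6 mOsm/kg ≈ 291.6 mOsm/kg
Osmolar gap = measured − calculated = 332 − 291.6 = 40.4 mOsm/kg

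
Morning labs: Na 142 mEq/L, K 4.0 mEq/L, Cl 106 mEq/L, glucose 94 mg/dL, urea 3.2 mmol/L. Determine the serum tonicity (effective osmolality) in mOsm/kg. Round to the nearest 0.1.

289.2 mOsm/kg

Effective osmolality excludes urea (freely permeant across cell membranes):
2·Na + glucose/18
= 2·142 + 94/18
= 284 + 5.22
= 289.22 mOsm/kg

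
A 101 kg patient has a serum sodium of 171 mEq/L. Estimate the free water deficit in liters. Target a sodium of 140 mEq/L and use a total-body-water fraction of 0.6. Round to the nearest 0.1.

13.4 L

TBW = 0.6 · 101 = 60.6 L
Free water deficit = TBW · (Na/140 − 1)
= 60.6 · (171/140 − 1)
= 60.6 · 0.2214
= 13.42 L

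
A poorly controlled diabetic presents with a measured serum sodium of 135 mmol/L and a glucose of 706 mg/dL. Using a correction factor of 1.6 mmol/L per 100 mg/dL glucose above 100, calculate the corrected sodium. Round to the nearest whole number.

145 mmol/L

Corrected Na = measured Na + 1.6 · (glucose − 100)/100
= 135 + 1.6 · (706 − 100)/100
= 135 + 9.7
= 144.7 mmol/L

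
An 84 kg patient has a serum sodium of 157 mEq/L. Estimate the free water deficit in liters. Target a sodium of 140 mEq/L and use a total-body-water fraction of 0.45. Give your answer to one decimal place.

TBW = 0.45 · 84 = 37.8 L
Free water deficit = TBW · (Na/140 − 1)
= 37.8 · (157/140 − 1)
= 37.8 · 0.1214
= 4.59 L

4.6 L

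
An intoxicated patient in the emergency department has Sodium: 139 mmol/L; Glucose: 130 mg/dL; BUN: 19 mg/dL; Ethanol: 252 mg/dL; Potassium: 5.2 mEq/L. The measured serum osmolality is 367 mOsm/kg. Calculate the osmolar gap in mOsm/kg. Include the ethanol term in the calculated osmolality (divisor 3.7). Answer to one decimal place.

Calculated osmolality = 2·Na + glucose/18 + BUN/2.8 + ethanol/3.7
= 2·139 + 130/18 + 19/2.8 + 252/3.7
= 278 + 7.22 + 6.79 + 68.11
= 360.12 mOsm/kg ≈ 360.1 mOsm/kg
Osmolar gap = measured − calculated = 367 − 360.1 = 6.9 mOsm/kg

6.9 mOsm/kg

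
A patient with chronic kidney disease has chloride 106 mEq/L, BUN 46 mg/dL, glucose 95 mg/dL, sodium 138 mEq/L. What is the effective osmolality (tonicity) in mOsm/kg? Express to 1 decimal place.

Effective osmolality excludes urea (freely permeant across cell membranes):
2·Na + glucose/18
= 2·138 + 95/18
= 276 + 5.28
= 281.28 mOsm/kg

281.3 mOsm/kg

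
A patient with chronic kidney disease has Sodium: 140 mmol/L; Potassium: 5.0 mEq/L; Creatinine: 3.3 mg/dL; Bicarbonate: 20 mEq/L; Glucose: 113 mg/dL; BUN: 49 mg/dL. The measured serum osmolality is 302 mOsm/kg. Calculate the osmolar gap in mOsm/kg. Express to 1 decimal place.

Calculated osmolality = 2·Na + glucose/18 + BUN/2.8
= 2·140 + 113/18 + 49/2.8
= 280 + 6.28 + 17.50
= 303.78 mOsm/kg ≈ 303.8 mOsm/kg
Osmolar gap = measured − calculated = 302 − 303.8 = -1.8 mOsm/kg

-1.8 mOsm/kg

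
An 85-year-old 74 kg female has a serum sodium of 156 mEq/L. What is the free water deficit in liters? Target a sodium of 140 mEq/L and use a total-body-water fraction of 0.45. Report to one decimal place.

TBW = 0.45 · 74 = 33.3 L
Free water deficit = TBW · (Na/140 − 1)
= 33.3 · (156/140 − 1)
= 33.3 · 0.1143
= 3.81 L

3.8 L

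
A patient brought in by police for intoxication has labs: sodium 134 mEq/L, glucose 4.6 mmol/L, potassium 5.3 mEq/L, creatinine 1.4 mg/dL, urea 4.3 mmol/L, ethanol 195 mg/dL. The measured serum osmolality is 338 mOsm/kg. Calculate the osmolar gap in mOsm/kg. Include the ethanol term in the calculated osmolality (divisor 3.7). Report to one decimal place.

Calculated osmolality = 2·Na + glucose + urea + ethanol/3.7
= 2·134 + 4.6 + 4.3 + 195/3.7
= 268 + 4.60 + 4.30 + 52.70
= 329.6 mOsm/kg ≈ 329.6 mOsm/kg
Osmolar gap = measured − calculated = 338 − 329.6 = 8.4 mOsm/kg

8.4 mOsm/kg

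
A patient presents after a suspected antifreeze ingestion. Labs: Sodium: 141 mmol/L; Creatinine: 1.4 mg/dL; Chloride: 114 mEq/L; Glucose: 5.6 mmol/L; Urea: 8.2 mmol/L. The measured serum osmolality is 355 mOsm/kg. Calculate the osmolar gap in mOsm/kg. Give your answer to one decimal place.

Calculated osmolality = 2·Na + glucose + urea
= 2·141 + 5.6 + 8.2
= 282 + 5.60 + 8.20
= 295.8 mOsm/kg ≈ 295.8 mOsm/kg
Osmolar gap = measured − calculated = 355 − 295.8 = 59.2 mOsm/kg

59.2 mOsm/kg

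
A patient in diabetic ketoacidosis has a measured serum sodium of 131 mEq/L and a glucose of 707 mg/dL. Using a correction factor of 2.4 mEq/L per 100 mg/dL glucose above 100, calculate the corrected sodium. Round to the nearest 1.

146 mEq/L

Corrected Na = measured Na + 2.4 · (glucose − 100)/100
= 131 + 2.4 · (707 − 100)/100
= 131 + 14.6
= 145.6 mEq/L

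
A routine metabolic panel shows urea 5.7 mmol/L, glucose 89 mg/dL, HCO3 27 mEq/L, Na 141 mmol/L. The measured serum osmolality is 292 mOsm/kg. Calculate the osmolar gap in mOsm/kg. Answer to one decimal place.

-0.6 mOsm/kg

Calculated osmolality = 2·Na + glucose/18 + urea
= 2·141 + 89/18 + 5.7
= 282 + 4.94 + 5.70
= 292.64 mOsm/kg ≈ 292.6 mOsm/kg
Osmolar gap = measured − calculated = 292 − 292.6 = -0.6 mOsm/kg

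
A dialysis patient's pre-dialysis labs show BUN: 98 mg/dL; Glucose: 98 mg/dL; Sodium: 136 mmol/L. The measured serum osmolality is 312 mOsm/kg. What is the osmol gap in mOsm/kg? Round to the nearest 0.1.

Calculated osmolality = 2·Na + glucose/18 + BUN/2.8
= 2·136 + 98/18 + 98/2.8
= 272 + 5.44 + 35
= 312.44 mOsm/kg ≈ 312.4 mOsm/kg
Osmolar gap = measured − calculated = 312 − 312.4 = -0.4 mOsm/kg

-0.4 mOsm/kg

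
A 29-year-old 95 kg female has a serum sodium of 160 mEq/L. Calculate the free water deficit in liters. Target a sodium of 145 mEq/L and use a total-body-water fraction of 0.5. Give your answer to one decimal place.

TBW = 0.5 · 95 = 47.5 L
Free water deficit = TBW · (Na/145 − 1)
= 47.5 · (160/145 − 1)
= 47.5 · 0.1034
= 4.91 L

4.9 L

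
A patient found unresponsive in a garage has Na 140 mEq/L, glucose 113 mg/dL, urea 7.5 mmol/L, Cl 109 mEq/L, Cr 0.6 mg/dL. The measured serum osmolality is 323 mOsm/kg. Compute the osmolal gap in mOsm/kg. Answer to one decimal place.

Calculated osmolality = 2·Na + glucose/18 + urea
= 2·140 + 113/18 + 7.5
= 280 + 6.28 + 7.50
= 293.78 mOsm/kg ≈ 293.8 mOsm/kg
Osmolar gap = measured − calculated = 323 − 293.8 = 29.2 mOsm/kg

29.2 mOsm/kg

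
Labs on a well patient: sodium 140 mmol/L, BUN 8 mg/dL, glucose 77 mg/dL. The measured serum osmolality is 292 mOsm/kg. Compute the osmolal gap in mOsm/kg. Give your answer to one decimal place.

Calculated osmolality = 2·Na + glucose/18 + BUN/2.8
= 2·140 + 77/18 + 8/2.8
= 280 + 4.28 + 2.86
= 287.14 mOsm/kg ≈ 287.1 mOsm/kg
Osmolar gap = measured − calculated = 292 − 287.1 = 4.9 mOsm/kg

4.9 mOsm/kg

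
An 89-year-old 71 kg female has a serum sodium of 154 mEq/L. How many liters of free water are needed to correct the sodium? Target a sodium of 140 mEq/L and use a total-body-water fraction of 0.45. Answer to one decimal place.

TBW = 0.45 · 71 = 31.95 L
Free water deficit = TBW · (Na/140 − 1)
= 31.95 · (154/140 − 1)
= 31.95 · 0.1
= 3.2 L

3.2 L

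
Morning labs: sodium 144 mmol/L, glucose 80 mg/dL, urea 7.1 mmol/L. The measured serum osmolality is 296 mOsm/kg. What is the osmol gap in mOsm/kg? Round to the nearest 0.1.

-3.5 mOsm/kg

Calculated osmolality = 2·Na + glucose/18 + urea
= 2·144 + 80/18 + 7.1
= 288 + 4.44 + 7.10
= 299.54 mOsm/kg ≈ 299.5 mOsm/kg
Osmolar gap = measured − calculated = 296 − 299.5 = -3.5 mOsm/kg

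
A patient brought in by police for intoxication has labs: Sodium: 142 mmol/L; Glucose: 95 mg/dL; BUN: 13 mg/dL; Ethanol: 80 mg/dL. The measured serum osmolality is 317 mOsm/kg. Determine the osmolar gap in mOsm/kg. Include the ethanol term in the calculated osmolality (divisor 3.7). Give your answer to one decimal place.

Calculated osmolality = 2·Na + glucose/18 + BUN/2.8 + ethanol/3.7
= 2·142 + 95/18 + 13/2.8 + 80/3.7
= 284 + 5.28 + 4.64 + 21.62
= 315.54 mOsm/kg ≈ 315.5 mOsm/kg
Osmolar gap = measured − calculated = 317 − 315.5 = 1.5 mOsm/kg

1.5 mOsm/kg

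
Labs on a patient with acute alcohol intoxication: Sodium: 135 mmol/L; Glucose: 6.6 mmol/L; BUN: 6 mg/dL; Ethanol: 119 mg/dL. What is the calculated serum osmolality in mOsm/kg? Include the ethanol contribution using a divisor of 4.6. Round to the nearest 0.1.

304.6 mOsm/kg

Calculated osmolality = 2·Na + glucose + BUN/2.8 + ethanol/4.6
= 2·135 + 6.6 + 6/2.8 + 119/4.6
= 270 + 6.60 + 2.14 + 25.87
= 304.61 mOsm/kg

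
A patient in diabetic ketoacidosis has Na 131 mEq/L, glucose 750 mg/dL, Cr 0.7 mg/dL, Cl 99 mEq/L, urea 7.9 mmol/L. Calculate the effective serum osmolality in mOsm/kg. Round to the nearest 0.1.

Effective osmolality excludes urea (freely permeant across cell membranes):
2·Na + glucose/18
= 2·131 + 750/18
= 262 + 41.67
= 303.67 mOsm/kg

303.7 mOsm/kg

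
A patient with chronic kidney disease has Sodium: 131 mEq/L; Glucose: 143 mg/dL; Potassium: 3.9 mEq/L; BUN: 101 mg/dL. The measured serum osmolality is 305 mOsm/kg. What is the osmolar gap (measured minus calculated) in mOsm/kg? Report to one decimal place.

Calculated osmolality = 2·Na + glucose/18 + BUN/2.8
= 2·131 + 143/18 + 101/2.8
= 262 + 7.94 + 36.07
= 306.01 mOsm/kg ≈ 306.0 mOsm/kg
Osmolar gap = measured − calculated = 305 − 306.0 = -1.0 mOsm/kg

-1.0 mOsm/kg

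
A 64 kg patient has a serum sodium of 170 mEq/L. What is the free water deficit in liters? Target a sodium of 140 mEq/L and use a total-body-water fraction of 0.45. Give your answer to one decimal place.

TBW = 0.45 · 64 = 28.8 L
Free water deficit = TBW · (Na/140 − 1)
= 28.8 · (170/140 − 1)
= 28.8 · 0.2143
= 6.17 L

6.2 L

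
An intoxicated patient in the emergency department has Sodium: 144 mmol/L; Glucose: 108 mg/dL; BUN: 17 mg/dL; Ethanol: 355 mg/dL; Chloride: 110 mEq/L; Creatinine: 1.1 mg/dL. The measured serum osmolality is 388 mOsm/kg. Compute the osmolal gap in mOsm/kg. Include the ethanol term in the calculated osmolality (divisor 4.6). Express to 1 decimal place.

10.8 mOsm/kg

Calculated osmolality = 2·Na + glucose/18 + BUN/2.8 + ethanol/4.6
= 2·144 + 108/18 + 17/2.8 + 355/4.6
= 288 + 6 + 6.07 + 77.17
= 377.24 mOsm/kg ≈ 377.2 mOsm/kg
Osmolar gap = measured − calculated = 388 − 377.2 = 10.8 mOsm/kg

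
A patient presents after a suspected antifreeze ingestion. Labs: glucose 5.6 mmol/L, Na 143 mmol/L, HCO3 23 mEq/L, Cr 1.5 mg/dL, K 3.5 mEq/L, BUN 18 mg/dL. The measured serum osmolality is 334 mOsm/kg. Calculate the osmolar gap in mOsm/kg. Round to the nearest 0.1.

Calculated osmolality = 2·Na + glucose + BUN/2.8
= 2·143 + 5.6 + 18/2.8
= 286 + 5.60 + 6.43
= 298.03 mOsm/kg ≈ 298.0 mOsm/kg
Osmolar gap = measured − calculated = 334 − 298.0 = 36.0 mOsm/kg

36.0 mOsm/kg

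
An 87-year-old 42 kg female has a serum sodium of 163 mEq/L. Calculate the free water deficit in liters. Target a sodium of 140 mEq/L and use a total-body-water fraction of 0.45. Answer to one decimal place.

3.1 L

TBW = 0.45 · 42 = 18.9 L
Free water deficit = TBW · (Na/140 − 1)
= 18.9 · (163/140 − 1)
= 18.9 · 0.1643
= 3.11 L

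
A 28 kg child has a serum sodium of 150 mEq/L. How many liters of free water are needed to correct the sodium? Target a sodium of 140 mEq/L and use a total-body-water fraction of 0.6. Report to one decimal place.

1.2 L

TBW = 0.6 · 28 = 16.8 L
Free water deficit = TBW · (Na/140 − 1)
= 16.8 · (150/140 − 1)
= 16.8 · 0.0714
= 1.2 L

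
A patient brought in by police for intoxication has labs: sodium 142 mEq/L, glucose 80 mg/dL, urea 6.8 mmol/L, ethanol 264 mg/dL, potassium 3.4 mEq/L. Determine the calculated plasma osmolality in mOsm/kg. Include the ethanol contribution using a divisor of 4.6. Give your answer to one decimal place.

352.6 mOsm/kg

Calculated osmolality = 2·Na + glucose/18 + urea + ethanol/4.6
= 2·142 + 80/18 + 6.8 + 264/4.6
= 284 + 4.44 + 6.80 + 57.39
= 352.63 mOsm/kg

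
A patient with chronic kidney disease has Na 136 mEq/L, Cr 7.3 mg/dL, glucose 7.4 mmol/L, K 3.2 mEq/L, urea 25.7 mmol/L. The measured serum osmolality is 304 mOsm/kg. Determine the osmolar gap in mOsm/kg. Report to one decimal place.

-1.1 mOsm/kg

Calculated osmolality = 2·Na + glucose + urea
= 2·136 + 7.4 + 25.7
= 272 + 7.40 + 25.70
= 305.1 mOsm/kg ≈ 305.1 mOsm/kg
Osmolar gap = measured − calculated = 304 − 305.1 = -1.1 mOsm/kg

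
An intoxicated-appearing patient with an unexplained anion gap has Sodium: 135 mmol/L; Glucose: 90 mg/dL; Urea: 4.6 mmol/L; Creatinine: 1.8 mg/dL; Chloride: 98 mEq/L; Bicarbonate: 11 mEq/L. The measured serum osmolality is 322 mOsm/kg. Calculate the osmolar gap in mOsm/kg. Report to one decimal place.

42.4 mOsm/kg

Calculated osmolality = 2·Na + glucose/18 + urea
= 2·135 + 90/18 + 4.6
= 270 + 5 + 4.60
= 279.6 mOsm/kg ≈ 279.6 mOsm/kg
Osmolar gap = measured − calculated = 322 − 279.6 = 42.4 mOsm/kg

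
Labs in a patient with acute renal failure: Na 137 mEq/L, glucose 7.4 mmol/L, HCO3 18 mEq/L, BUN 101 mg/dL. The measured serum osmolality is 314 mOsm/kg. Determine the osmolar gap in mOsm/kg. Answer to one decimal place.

-3.5 mOsm/kg

Calculated osmolality = 2·Na + glucose + BUN/2.8
= 2·137 + 7.4 + 101/2.8
= 274 + 7.40 + 36.07
= 317.47 mOsm/kg ≈ 317.5 mOsm/kg
Osmolar gap = measured − calculated = 314 − 317.5 = -3.5 mOsm/kg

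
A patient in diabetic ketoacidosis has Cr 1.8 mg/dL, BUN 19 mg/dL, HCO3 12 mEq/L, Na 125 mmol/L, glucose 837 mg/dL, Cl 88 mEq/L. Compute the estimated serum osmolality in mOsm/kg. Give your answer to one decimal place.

303.3 mOsm/kg

Calculated osmolality = 2·Na + glucose/18 + BUN/2.8
= 2·125 + 837/18 + 19/2.8
= 250 + 46.50 + 6.79
= 303.29 mOsm/kg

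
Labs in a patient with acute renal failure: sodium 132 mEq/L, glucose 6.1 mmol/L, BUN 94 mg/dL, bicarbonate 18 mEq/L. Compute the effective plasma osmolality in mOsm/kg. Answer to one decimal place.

Effective osmolality excludes urea (freely permeant across cell membranes):
2·Na + glucose
= 2·132 + 6.1
= 264 + 6.1
= 270.1 mOsm/kg

270.1 mOsm/kg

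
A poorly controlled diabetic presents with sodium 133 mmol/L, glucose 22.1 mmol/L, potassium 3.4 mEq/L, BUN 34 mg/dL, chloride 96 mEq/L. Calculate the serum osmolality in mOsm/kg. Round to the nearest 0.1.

300.2 mOsm/kg

Calculated osmolality = 2·Na + glucose + BUN/2.8
= 2·133 + 22.1 + 34/2.8
= 266 + 22.10 + 12.14
= 300.24 mOsm/kg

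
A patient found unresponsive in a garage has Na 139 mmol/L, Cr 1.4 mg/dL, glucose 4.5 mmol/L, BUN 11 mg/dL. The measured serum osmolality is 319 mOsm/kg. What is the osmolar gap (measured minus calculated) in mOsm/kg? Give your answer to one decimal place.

32.6 mOsm/kg

Calculated osmolality = 2·Na + glucose + BUN/2.8
= 2·139 + 4.5 + 11/2.8
= 278 + 4.50 + 3.93
= 286.43 mOsm/kg ≈ 286.4 mOsm/kg
Osmolar gap = measured − calculated = 319 − 286.4 = 32.6 mOsm/kg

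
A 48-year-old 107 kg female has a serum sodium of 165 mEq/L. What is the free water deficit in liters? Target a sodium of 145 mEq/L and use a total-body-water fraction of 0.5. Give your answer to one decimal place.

TBW = 0.5 · 107 = 53.5 L
Free water deficit = TBW · (Na/145 − 1)
= 53.5 · (165/145 − 1)
= 53.5 · 0.1379
= 7.38 L

7.4 L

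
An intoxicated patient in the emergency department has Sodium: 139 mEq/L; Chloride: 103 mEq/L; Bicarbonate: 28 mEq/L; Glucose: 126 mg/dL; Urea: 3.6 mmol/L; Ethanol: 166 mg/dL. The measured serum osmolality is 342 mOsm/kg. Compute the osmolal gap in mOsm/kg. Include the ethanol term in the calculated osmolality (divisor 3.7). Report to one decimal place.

8.5 mOsm/kg

Calculated osmolality = 2·Na + glucose/18 + urea + ethanol/3.7
= 2·139 + 126/18 + 3.6 + 166/3.7
= 278 + 7 + 3.60 + 44.86
= 333.46 mOsm/kg ≈ 333.5 mOsm/kg
Osmolar gap = measured − calculated = 342 − 333.5 = 8.5 mOsm/kg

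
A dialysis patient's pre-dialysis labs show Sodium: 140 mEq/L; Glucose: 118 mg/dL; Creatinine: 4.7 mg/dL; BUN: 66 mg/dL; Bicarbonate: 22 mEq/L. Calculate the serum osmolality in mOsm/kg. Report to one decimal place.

310.1 mOsm/kg

Calculated osmolality = 2·Na + glucose/18 + BUN/2.8
= 2·140 + 118/18 + 66/2.8
= 280 + 6.56 + 23.57
= 310.13 mOsm/kg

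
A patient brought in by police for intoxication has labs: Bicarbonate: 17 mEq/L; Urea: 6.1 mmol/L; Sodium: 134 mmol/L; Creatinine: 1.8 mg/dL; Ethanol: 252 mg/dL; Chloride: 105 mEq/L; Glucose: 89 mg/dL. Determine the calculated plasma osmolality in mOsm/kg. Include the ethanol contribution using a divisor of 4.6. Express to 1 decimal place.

333.8 mOsm/kg

Calculated osmolality = 2·Na + glucose/18 + urea + ethanol/4.6
= 2·134 + 89/18 + 6.1 + 252/4.6
= 268 + 4.94 + 6.10 + 54.78
= 333.82 mOsm/kg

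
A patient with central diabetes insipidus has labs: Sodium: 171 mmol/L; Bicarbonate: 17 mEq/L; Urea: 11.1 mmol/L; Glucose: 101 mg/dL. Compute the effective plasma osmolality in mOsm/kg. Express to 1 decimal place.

347.6 mOsm/kg

Effective osmolality excludes urea (freely permeant across cell membranes):
2·Na + glucose/18
= 2·171 + 101/18
= 342 + 5.61
= 347.61 mOsm/kg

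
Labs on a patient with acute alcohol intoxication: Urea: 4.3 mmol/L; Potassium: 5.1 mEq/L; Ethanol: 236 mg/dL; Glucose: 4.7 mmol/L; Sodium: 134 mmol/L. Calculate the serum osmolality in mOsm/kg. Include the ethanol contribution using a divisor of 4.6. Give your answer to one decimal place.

328.3 mOsm/kg

Calculated osmolality = 2·Na + glucose + urea + ethanol/4.6
= 2·134 + 4.7 + 4.3 + 236/4.6
= 268 + 4.70 + 4.30 + 51.30
= 328.3 mOsm/kg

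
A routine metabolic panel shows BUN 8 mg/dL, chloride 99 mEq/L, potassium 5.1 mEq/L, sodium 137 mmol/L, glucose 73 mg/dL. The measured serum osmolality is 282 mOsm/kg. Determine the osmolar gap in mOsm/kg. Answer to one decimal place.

1.1 mOsm/kg

Calculated osmolality = 2·Na + glucose/18 + BUN/2.8
= 2·137 + 73/18 + 8/2.8
= 274 + 4.06 + 2.86
= 280.92 mOsm/kg ≈ 280.9 mOsm/kg
Osmolar gap = measured − calculated = 282 − 280.9 = 1.1 mOsm/kg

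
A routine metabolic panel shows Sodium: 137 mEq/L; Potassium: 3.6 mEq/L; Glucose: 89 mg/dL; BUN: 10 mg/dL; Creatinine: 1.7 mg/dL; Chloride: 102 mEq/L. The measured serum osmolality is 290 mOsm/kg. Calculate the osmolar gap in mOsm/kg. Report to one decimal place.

Calculated osmolality = 2·Na + glucose/18 + BUN/2.8
= 2·137 + 89/18 + 10/2.8
= 274 + 4.94 + 3.57
= 282.51 mOsm/kg ≈ 282.5 mOsm/kg
Osmolar gap = measured − calculated = 290 − 282.5 = 7.5 mOsm/kg

7.5 mOsm/kg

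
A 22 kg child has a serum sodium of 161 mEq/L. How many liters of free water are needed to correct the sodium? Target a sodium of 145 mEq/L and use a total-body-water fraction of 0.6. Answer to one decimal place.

1.5 L

TBW = 0.6 · 22 = 13.2 L
Free water deficit = TBW · (Na/145 − 1)
= 13.2 · (161/145 − 1)
= 13.2 · 0.1103
= 1.46 L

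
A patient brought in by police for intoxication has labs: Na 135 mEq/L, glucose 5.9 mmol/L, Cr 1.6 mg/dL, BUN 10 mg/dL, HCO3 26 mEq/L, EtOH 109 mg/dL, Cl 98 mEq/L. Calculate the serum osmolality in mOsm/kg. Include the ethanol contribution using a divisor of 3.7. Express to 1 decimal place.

308.9 mOsm/kg

Calculated osmolality = 2·Na + glucose + BUN/2.8 + ethanol/3.7
= 2·135 + 5.9 + 10/2.8 + 109/3.7
= 270 + 5.90 + 3.57 + 29.46
= 308.93 mOsm/kg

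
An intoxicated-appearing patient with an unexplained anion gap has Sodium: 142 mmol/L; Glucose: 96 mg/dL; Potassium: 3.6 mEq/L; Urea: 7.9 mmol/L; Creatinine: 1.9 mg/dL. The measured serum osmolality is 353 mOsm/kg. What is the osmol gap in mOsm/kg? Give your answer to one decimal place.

Calculated osmolality = 2·Na + glucose/18 + urea
= 2·142 + 96/18 + 7.9
= 284 + 5.33 + 7.90
= 297.23 mOsm/kg ≈ 297.2 mOsm/kg
Osmolar gap = measured − calculated = 353 − 297.2 = 55.8 mOsm/kg

55.8 mOsm/kg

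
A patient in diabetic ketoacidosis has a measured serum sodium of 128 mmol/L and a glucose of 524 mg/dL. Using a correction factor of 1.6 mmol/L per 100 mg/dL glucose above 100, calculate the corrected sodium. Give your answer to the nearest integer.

135 mmol/L

Corrected Na = measured Na + 1.6 · (glucose − 100)/100
= 128 + 1.6 · (524 − 100)/100
= 128 + 6.8
= 134.8 mmol/L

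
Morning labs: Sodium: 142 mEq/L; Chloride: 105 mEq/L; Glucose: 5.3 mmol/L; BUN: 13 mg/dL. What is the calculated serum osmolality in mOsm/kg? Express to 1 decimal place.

Calculated osmolality = 2·Na + glucose + BUN/2.8
= 2·142 + 5.3 + 13/2.8
= 284 + 5.30 + 4.64
= 293.94 mOsm/kg

293.9 mOsm/kg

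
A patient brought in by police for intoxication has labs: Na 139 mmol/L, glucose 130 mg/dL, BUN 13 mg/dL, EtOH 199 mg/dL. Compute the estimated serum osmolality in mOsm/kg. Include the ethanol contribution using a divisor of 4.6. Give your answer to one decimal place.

Calculated osmolality = 2·Na + glucose/18 + BUN/2.8 + ethanol/4.6
= 2·139 + 130/18 + 13/2.8 + 199/4.6
= 278 + 7.22 + 4.64 + 43.26
= 333.12 mOsm/kg

333.1 mOsm/kg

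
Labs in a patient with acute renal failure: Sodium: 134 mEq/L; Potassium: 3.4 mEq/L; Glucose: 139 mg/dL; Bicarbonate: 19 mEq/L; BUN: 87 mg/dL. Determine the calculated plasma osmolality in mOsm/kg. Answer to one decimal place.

306.8 mOsm/kg

Calculated osmolality = 2·Na + glucose/18 + BUN/2.8
= 2·134 + 139/18 + 87/2.8
= 268 + 7.72 + 31.07
= 306.79 mOsm/kg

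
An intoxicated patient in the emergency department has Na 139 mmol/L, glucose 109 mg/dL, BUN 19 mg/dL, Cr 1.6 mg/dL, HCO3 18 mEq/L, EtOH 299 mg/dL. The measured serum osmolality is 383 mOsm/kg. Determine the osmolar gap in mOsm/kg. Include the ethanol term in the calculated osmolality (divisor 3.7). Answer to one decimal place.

Calculated osmolality = 2·Na + glucose/18 + BUN/2.8 + ethanol/3.7
= 2·139 + 109/18 + 19/2.8 + 299/3.7
= 278 + 6.06 + 6.79 + 80.81
= 371.66 mOsm/kg ≈ 371.7 mOsm/kg
Osmolar gap = measured − calculated = 383 − 371.7 = 11.3 mOsm/kg

11.3 mOsm/kg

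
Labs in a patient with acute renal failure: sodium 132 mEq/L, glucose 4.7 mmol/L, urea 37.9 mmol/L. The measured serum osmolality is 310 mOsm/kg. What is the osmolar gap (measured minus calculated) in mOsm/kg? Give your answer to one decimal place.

3.4 mOsm/kg

Calculated osmolality = 2·Na + glucose + urea
= 2·132 + 4.7 + 37.9
= 264 + 4.70 + 37.90
= 306.6 mOsm/kg ≈ 306.6 mOsm/kg
Osmolar gap = measured − calculated = 310 − 306.6 = 3.4 mOsm/kg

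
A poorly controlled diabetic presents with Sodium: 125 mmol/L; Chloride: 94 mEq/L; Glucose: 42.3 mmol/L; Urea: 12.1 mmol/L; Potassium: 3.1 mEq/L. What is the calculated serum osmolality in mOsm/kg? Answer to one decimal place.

304.4 mOsm/kg

Calculated osmolality = 2·Na + glucose + urea
= 2·125 + 42.3 + 12.1
= 250 + 42.30 + 12.10
= 304.4 mOsm/kg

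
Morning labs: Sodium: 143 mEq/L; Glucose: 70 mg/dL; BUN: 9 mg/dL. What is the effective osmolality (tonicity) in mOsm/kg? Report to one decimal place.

Effective osmolality excludes urea (freely permeant across cell membranes):
2·Na + glucose/18
= 2·143 + 70/18
= 286 + 3.89
= 289.89 mOsm/kg

289.9 mOsm/kg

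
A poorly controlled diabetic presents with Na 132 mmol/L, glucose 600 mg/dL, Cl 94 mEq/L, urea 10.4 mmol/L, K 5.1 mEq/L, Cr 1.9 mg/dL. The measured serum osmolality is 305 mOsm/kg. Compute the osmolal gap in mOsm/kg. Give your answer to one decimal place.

-2.7 mOsm/kg

Calculated osmolality = 2·Na + glucose/18 + urea
= 2·132 + 600/18 + 10.4
= 264 + 33.33 + 10.40
= 307.73 mOsm/kg ≈ 307.7 mOsm/kg
Osmolar gap = measured − calculated = 305 − 307.7 = -2.7 mOsm/kg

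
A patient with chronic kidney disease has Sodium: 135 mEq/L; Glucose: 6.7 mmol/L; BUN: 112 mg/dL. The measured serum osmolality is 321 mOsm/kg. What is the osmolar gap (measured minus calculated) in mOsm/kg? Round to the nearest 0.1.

4.3 mOsm/kg

Calculated osmolality = 2·Na + glucose + BUN/2.8
= 2·135 + 6.7 + 112/2.8
= 270 + 6.70 + 40
= 316.7 mOsm/kg ≈ 316.7 mOsm/kg
Osmolar gap = measured − calculated = 321 − 316.7 = 4.3 mOsm/kg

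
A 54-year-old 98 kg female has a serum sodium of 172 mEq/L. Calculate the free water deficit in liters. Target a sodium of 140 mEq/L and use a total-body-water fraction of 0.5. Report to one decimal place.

11.2 L

TBW = 0.5 · 98 = 49 L
Free water deficit = TBW · (Na/140 − 1)
= 49 · (172/140 − 1)
= 49 · 0.2286
= 11.2 L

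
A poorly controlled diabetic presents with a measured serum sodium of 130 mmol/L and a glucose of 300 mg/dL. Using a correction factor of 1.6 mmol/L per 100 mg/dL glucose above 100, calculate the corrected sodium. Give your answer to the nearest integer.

Corrected Na = measured Na + 1.6 · (glucose − 100)/100
= 130 + 1.6 · (300 − 100)/100
= 130 + 3.2
= 133.2 mmol/L

133 mmol/L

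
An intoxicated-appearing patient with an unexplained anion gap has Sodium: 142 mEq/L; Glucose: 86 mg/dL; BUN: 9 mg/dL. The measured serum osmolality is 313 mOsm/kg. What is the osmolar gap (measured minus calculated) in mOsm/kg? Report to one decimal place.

21.0 mOsm/kg

Calculated osmolality = 2·Na + glucose/18 + BUN/2.8
= 2·142 + 86/18 + 9/2.8
= 284 + 4.78 + 3.21
= 291.99 mOsm/kg ≈ 292.0 mOsm/kg
Osmolar gap = measured − calculated = 313 − 292.0 = 21.0 mOsm/kg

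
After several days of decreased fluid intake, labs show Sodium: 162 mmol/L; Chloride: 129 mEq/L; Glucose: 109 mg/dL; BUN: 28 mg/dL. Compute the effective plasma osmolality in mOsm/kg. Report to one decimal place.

Effective osmolality excludes urea (freely permeant across cell membranes):
2·Na + glucose/18
= 2·162 + 109/18
= 324 + 6.06
= 330.06 mOsm/kg

330.1 mOsm/kg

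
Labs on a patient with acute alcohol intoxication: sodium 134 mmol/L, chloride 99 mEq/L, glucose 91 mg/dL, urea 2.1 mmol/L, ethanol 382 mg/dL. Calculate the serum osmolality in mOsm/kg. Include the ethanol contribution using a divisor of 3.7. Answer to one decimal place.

378.4 mOsm/kg

Calculated osmolality = 2·Na + glucose/18 + urea + ethanol/3.7
= 2·134 + 91/18 + 2.1 + 382/3.7
= 268 + 5.06 + 2.10 + 103.24
= 378.4 mOsm/kg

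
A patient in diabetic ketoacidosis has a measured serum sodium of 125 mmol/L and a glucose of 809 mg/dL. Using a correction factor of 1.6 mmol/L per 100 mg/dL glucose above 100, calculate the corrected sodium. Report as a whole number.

136 mmol/L

Corrected Na = measured Na + 1.6 · (glucose − 100)/100
= 125 + 1.6 · (809 − 100)/100
= 125 + 11.3
= 136.3 mmol/L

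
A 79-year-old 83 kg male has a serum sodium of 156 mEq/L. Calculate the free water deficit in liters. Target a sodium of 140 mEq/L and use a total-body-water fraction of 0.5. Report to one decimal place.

4.7 L

TBW = 0.5 · 83 = 41.5 L
Free water deficit = TBW · (Na/140 − 1)
= 41.5 · (156/140 − 1)
= 41.5 · 0.1143
= 4.74 L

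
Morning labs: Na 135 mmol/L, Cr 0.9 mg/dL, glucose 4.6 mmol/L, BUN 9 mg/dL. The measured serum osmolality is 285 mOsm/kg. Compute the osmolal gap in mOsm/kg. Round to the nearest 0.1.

7.2 mOsm/kg

Calculated osmolality = 2·Na + glucose + BUN/2.8
= 2·135 + 4.6 + 9/2.8
= 270 + 4.60 + 3.21
= 277.81 mOsm/kg ≈ 277.8 mOsm/kg
Osmolar gap = measured − calculated = 285 − 277.8 = 7.2 mOsm/kg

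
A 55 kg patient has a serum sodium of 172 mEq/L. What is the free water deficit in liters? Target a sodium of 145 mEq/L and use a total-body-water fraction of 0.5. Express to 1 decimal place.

5.1 L

TBW = 0.5 · 55 = 27.5 L
Free water deficit = TBW · (Na/145 − 1)
= 27.5 · (172/145 − 1)
= 27.5 · 0.1862
= 5.12 L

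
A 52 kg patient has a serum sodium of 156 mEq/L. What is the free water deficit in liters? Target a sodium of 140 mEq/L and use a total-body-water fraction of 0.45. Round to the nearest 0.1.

2.7 L

TBW = 0.45 · 52 = 23.4 L
Free water deficit = TBW · (Na/140 − 1)
= 23.4 · (156/140 − 1)
= 23.4 · 0.1143
= 2.67 L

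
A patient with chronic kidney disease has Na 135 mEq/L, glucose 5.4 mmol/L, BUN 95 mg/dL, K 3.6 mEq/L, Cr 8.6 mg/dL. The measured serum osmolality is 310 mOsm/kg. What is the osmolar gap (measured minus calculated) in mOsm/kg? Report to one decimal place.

0.7 mOsm/kg

Calculated osmolality = 2·Na + glucose + BUN/2.8
= 2·135 + 5.4 + 95/2.8
= 270 + 5.40 + 33.93
= 309.33 mOsm/kg ≈ 309.3 mOsm/kg
Osmolar gap = measured − calculated = 310 − 309.3 = 0.7 mOsm/kg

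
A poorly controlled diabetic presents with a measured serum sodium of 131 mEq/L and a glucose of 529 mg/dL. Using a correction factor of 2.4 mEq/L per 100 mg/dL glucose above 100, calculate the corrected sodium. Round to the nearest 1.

141 mEq/L

Corrected Na = measured Na + 2.4 · (glucose − 100)/100
= 131 + 2.4 · (529 − 100)/100
= 131 + 10.3
= 141.3 mEq/L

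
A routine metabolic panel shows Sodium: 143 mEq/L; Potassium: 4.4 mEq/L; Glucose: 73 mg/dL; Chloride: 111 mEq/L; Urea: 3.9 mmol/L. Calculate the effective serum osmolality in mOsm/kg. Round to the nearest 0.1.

290.1 mOsm/kg

Effective osmolality excludes urea (freely permeant across cell membranes):
2·Na + glucose/18
= 2·143 + 73/18
= 286 + 4.06
= 290.06 mOsm/kg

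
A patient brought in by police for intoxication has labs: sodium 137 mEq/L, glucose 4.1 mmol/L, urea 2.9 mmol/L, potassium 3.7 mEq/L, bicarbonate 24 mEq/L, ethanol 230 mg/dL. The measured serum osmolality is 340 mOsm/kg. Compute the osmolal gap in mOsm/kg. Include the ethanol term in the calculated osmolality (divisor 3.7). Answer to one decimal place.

-3.2 mOsm/kg

Calculated osmolality = 2·Na + glucose + urea + ethanol/3.7
= 2·137 + 4.1 + 2.9 + 230/3.7
= 274 + 4.10 + 2.90 + 62.16
= 343.16 mOsm/kg ≈ 343.2 mOsm/kg
Osmolar gap = measured − calculated = 340 − 343.2 = -3.2 mOsm/kg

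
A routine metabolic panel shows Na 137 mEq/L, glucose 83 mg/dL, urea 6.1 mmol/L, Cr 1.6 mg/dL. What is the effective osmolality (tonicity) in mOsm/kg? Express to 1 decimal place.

278.6 mOsm/kg

Effective osmolality excludes urea (freely permeant across cell membranes):
2·Na + glucose/18
= 2·137 + 83/18
= 274 + 4.61
= 278.61 mOsm/kg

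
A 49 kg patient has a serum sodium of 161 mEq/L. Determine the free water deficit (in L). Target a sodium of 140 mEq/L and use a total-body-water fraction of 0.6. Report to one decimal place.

TBW = 0.6 · 49 = 29.4 L
Free water deficit = TBW · (Na/140 − 1)
= 29.4 · (161/140 − 1)
= 29.4 · 0.15
= 4.41 L

4.4 L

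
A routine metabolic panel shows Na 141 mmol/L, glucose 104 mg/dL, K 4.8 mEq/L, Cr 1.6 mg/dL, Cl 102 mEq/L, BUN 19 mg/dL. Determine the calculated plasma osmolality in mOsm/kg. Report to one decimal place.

Calculated osmolality = 2·Na + glucose/18 + BUN/2.8
= 2·141 + 104/18 + 19/2.8
= 282 + 5.78 + 6.79
= 294.57 mOsm/kg

294.6 mOsm/kg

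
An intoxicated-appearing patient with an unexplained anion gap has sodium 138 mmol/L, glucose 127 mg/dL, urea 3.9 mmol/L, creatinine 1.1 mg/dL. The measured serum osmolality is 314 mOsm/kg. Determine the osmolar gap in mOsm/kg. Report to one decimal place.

Calculated osmolality = 2·Na + glucose/18 + urea
= 2·138 + 127/18 + 3.9
= 276 + 7.06 + 3.90
= 286.96 mOsm/kg ≈ 287.0 mOsm/kg
Osmolar gap = measured − calculated = 314 − 287.0 = 27.0 mOsm/kg

27.0 mOsm/kg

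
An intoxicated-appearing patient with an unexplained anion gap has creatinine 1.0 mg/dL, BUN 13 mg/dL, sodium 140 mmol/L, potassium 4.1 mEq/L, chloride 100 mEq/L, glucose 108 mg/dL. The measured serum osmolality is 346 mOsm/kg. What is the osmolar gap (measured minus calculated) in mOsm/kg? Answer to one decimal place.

Calculated osmolality = 2·Na + glucose/18 + BUN/2.8
= 2·140 + 108/18 + 13/2.8
= 280 + 6 + 4.64
= 290.64 mOsm/kg ≈ 290.6 mOsm/kg
Osmolar gap = measured − calculated = 346 − 290.6 = 55.4 mOsm/kg

55.4 mOsm/kg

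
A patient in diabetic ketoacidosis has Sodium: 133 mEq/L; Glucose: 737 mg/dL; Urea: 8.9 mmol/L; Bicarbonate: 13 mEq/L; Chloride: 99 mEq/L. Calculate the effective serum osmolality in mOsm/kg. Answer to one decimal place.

306.9 mOsm/kg

Effective osmolality excludes urea (freely permeant across cell membranes):
2·Na + glucose/18
= 2·133 + 737/18
= 266 + 40.94
= 306.94 mOsm/kg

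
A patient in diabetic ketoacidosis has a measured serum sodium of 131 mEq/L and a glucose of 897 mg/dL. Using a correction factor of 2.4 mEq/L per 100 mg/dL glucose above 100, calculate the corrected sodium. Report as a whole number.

Corrected Na = measured Na + 2.4 · (glucose − 100)/100
= 131 + 2.4 · (897 − 100)/100
= 131 + 19.1
= 150.1 mEq/L

150 mEq/L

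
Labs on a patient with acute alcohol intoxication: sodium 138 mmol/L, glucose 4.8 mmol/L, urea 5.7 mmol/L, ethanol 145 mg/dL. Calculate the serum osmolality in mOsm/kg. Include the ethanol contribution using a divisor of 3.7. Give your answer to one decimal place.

325.7 mOsm/kg

Calculated osmolality = 2·Na + glucose + urea + ethanol/3.7
= 2·138 + 4.8 + 5.7 + 145/3.7
= 276 + 4.80 + 5.70 + 39.19
= 325.69 mOsm/kg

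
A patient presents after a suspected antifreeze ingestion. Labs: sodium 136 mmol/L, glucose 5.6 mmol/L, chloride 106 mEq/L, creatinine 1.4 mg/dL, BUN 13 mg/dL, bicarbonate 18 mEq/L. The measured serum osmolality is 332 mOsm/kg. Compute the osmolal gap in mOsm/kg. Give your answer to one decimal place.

Calculated osmolality = 2·Na + glucose + BUN/2.8
= 2·136 + 5.6 + 13/2.8
= 272 + 5.60 + 4.64
= 282.24 mOsm/kg ≈ 282.2 mOsm/kg
Osmolar gap = measured − calculated = 332 − 282.2 = 49.8 mOsm/kg

49.8 mOsm/kg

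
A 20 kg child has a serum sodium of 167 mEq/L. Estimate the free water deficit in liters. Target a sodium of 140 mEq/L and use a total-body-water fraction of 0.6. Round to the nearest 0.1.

2.3 L

TBW = 0.6 · 20 = 12 L
Free water deficit = TBW · (Na/140 − 1)
= 12 · (167/140 − 1)
= 12 · 0.1929
= 2.31 L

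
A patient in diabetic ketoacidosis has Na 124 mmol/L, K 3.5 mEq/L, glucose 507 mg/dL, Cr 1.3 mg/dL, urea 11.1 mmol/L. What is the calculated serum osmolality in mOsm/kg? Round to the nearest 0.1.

287.3 mOsm/kg

Calculated osmolality = 2·Na + glucose/18 + urea
= 2·124 + 507/18 + 11.1
= 248 + 28.17 + 11.10
= 287.27 mOsm/kg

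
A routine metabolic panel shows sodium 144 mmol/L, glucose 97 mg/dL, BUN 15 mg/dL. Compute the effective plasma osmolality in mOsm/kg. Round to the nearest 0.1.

Effective osmolality excludes urea (freely permeant across cell membranes):
2·Na + glucose/18
= 2·144 + 97/18
= 288 + 5.39
= 293.39 mOsm/kg

293.4 mOsm/kg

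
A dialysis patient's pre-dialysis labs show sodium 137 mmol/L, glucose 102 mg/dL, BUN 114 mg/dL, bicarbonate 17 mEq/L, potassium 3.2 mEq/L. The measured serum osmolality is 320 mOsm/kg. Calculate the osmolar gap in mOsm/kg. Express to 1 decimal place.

-0.4 mOsm/kg

Calculated osmolality = 2·Na + glucose/18 + BUN/2.8
= 2·137 + 102/18 + 114/2.8
= 274 + 5.67 + 40.71
= 320.38 mOsm/kg ≈ 320.4 mOsm/kg
Osmolar gap = measured − calculated = 320 − 320.4 = -0.4 mOsm/kg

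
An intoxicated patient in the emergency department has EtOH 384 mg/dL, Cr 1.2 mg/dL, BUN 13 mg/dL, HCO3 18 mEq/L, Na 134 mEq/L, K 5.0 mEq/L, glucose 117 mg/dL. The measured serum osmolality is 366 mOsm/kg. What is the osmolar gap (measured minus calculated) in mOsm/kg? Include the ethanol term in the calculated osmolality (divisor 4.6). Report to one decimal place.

Calculated osmolality = 2·Na + glucose/18 + BUN/2.8 + ethanol/4.6
= 2·134 + 117/18 + 13/2.8 + 384/4.6
= 268 + 6.50 + 4.64 + 83.48
= 362.62 mOsm/kg ≈ 362.6 mOsm/kg
Osmolar gap = measured − calculated = 366 − 362.6 = 3.4 mOsm/kg

3.4 mOsm/kg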